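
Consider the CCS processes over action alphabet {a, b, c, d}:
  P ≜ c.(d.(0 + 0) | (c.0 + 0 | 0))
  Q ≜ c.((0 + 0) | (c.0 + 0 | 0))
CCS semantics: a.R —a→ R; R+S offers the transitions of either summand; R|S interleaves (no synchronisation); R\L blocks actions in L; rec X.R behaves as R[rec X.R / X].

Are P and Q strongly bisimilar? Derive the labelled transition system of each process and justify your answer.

LTS(P): 5 reachable states
  m0 = c.(d.(0 + 0) | (c.0 + 0 | 0)) ⊢ -c-> m1
  m1 = d.(0 + 0) | (c.0 + 0 | 0) ⊢ -c-> m2, -d-> m3
  m2 = d.(0 + 0) | 0 ⊢ -d-> m4
  m3 = (0 + 0) | (c.0 + 0 | 0) ⊢ -c-> m4
  m4 = (0 + 0) | 0 ⊢ ∅
LTS(Q): 3 reachable states
  n0 = c.((0 + 0) | (c.0 + 0 | 0)) ⊢ -c-> n1
  n1 = (0 + 0) | (c.0 + 0 | 0) ⊢ -c-> n2
  n2 = (0 + 0) | 0 ⊢ ∅
Bisimilarity quotient blocks:
  B0 = {m0}
  B1 = {m1}
  B2 = {m2}
  B3 = {m4, n2}
  B4 = {m3, n1}
  B5 = {n0}
m0 ∈ B0, n0 ∈ B5 → different blocks

not bisimilar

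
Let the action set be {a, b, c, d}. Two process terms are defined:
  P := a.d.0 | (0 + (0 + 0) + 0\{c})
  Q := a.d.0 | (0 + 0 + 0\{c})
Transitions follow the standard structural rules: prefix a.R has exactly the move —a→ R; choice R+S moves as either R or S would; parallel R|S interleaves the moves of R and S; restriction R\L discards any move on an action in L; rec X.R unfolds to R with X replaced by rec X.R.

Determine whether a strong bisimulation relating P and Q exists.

YES

Reachable graph of P (3 states):
  m0 = a.d.0 | (0 + (0 + 0) + 0\{c}) :: --a--▸ m1
  m1 = d.0 | (0 + (0 + 0) + 0\{c}) :: --d--▸ m2
  m2 = 0 | (0 + (0 + 0) + 0\{c}) :: ∅
Reachable graph of Q (3 states):
  n0 = a.d.0 | (0 + 0 + 0\{c}) :: --a--▸ n1
  n1 = d.0 | (0 + 0 + 0\{c}) :: --d--▸ n2
  n2 = 0 | (0 + 0 + 0\{c}) :: ∅
Partition-refinement fixed point:
  B0 = {m0, n0}
  B1 = {m1, n1}
  B2 = {m2, n2}
m0 ∈ B0, n0 ∈ B0 → same block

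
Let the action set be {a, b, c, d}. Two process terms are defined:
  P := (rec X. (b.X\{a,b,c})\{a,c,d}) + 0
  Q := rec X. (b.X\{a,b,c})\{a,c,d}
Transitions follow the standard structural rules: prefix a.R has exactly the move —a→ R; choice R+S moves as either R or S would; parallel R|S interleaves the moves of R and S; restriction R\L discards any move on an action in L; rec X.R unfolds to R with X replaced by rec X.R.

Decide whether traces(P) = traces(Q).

P's transition system — 2 states:
  p0 = (rec X. (b.X\{a,b,c})\{a,c,d}) + 0 → —b→ p1
  p1 = (rec X. (b.X\{a,b,c})\{a,c,d})\{a,b,c}\{a,c,d} → stopped
Q's transition system — 2 states:
  q0 = rec X. (b.X\{a,b,c})\{a,c,d} → —b→ q1
  q1 = (rec X. (b.X\{a,b,c})\{a,c,d})\{a,b,c}\{a,c,d} → stopped
Coarsest stable partition (strong bisimilarity classes):
  B0 = {p0, q0}
  B1 = {p1, q1}
p0 ∈ B0, q0 ∈ B0 → same block
Bisimilar ⇒ trace-equivalent.

trace-equivalent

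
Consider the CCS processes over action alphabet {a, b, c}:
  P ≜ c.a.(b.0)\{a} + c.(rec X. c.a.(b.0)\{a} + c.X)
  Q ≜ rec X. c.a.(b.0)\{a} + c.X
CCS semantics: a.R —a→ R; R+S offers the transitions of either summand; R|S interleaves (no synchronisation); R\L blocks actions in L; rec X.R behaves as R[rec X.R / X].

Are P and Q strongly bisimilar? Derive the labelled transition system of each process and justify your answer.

Reachable graph of P (5 states):
  m0 = c.a.(b.0)\{a} + c.(rec X. c.a.(b.0)\{a} + c.X) ⊢ --c--▸ m1, --c--▸ m2
  m1 = a.(b.0)\{a} ⊢ --a--▸ m3
  m2 = rec X. c.a.(b.0)\{a} + c.X ⊢ --c--▸ m1, --c--▸ m2
  m3 = (b.0)\{a} ⊢ --b--▸ m4
  m4 = 0\{a} ⊢ (no moves)
Reachable graph of Q (4 states):
  n0 = rec X. c.a.(b.0)\{a} + c.X ⊢ --c--▸ n0, --c--▸ n1
  n1 = a.(b.0)\{a} ⊢ --a--▸ n2
  n2 = (b.0)\{a} ⊢ --b--▸ n3
  n3 = 0\{a} ⊢ (no moves)
Partition-refinement fixed point:
  B0 = {m0, m2, n0}
  B1 = {m1, n1}
  B2 = {m3, n2}
  B3 = {m4, n3}
m0 ∈ B0, n0 ∈ B0 → same block

YES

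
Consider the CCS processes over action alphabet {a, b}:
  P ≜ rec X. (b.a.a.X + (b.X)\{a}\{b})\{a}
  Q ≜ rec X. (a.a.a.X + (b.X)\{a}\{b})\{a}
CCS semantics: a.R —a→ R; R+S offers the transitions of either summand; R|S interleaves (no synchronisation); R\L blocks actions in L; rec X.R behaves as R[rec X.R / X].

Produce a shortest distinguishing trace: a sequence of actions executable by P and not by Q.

b

Reachable graph of P (2 states):
  s0 = rec X. (b.a.a.X + (b.X)\{a}\{b})\{a} ⊢ --b--▸ s1
  s1 = (a.a.(rec X. (b.a.a.X + (b.X)\{a}\{b})\{a}))\{a} ⊢ deadlocked
Reachable graph of Q (1 states):
  t0 = rec X. (a.a.a.X + (b.X)\{a}\{b})\{a} ⊢ deadlocked
Executing b from P (initial set {s0}):
  step 1 (b): {s1}
  — P admits the full trace.
Executing b from Q (initial set {t0}):
  step 1 (b): no successor for Q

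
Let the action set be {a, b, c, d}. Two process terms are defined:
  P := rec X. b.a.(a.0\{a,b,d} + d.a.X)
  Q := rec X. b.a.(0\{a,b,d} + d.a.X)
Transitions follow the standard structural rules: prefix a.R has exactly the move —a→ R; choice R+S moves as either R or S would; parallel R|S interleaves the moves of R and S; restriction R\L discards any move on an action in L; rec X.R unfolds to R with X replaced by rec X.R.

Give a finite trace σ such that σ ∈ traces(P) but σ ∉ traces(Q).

baa

Reachable graph of P (5 states):
  s0 = rec X. b.a.(a.0\{a,b,d} + d.a.X) has moves -b-> s1
  s1 = a.(a.0\{a,b,d} + d.a.(rec X. b.a.(a.0\{a,b,d} + d.a.X))) has moves -a-> s2
  s2 = a.0\{a,b,d} + d.a.(rec X. b.a.(a.0\{a,b,d} + d.a.X)) has moves -a-> s3, -d-> s4
  s3 = 0\{a,b,d} has moves ·
  s4 = a.(rec X. b.a.(a.0\{a,b,d} + d.a.X)) has moves -a-> s0
Reachable graph of Q (4 states):
  t0 = rec X. b.a.(0\{a,b,d} + d.a.X) has moves -b-> t1
  t1 = a.(0\{a,b,d} + d.a.(rec X. b.a.(0\{a,b,d} + d.a.X))) has moves -a-> t2
  t2 = 0\{a,b,d} + d.a.(rec X. b.a.(0\{a,b,d} + d.a.X)) has moves -d-> t3
  t3 = a.(rec X. b.a.(0\{a,b,d} + d.a.X)) has moves -a-> t0
Run σ = ⟨baa⟩ on P: start {s0}
  step 1 (b): {s1}
  step 2 (a): {s2}
  step 3 (a): {s3}
  — P admits the full trace.
Run σ = ⟨baa⟩ on Q: start {t0}
  step 1 (b): {t1}
  step 2 (a): {t2}
  step 3 (a): ∅ (Q stuck)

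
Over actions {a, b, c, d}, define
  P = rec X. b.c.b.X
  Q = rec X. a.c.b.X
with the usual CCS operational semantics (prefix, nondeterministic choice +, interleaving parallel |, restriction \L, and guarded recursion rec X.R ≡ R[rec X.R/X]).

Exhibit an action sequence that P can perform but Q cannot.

LTS(P): 3 reachable states
  u0 = rec X. b.c.b.X | ··b··> u1
  u1 = c.b.(rec X. b.c.b.X) | ··c··> u2
  u2 = b.(rec X. b.c.b.X) | ··b··> u0
LTS(Q): 3 reachable states
  v0 = rec X. a.c.b.X | ··a··> v1
  v1 = c.b.(rec X. a.c.b.X) | ··c··> v2
  v2 = b.(rec X. a.c.b.X) | ··b··> v0
Executing b from P (initial set {u0}):
  step 1 (b): {u1}
  ✓ P
Executing b from Q (initial set {v0}):
  step 1 (b): ∅ (Q stuck)

b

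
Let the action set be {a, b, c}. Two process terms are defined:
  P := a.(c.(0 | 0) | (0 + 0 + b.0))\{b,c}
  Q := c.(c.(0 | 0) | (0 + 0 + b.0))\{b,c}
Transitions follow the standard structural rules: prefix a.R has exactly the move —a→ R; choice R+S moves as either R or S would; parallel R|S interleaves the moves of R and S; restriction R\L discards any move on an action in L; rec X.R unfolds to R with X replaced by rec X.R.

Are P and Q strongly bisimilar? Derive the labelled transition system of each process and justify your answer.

NO

Reachable graph of P (2 states):
  s0 = a.(c.(0 | 0) | (0 + 0 + b.0))\{b,c} has moves =a=> s1
  s1 = (c.(0 | 0) | (0 + 0 + b.0))\{b,c} has moves (no moves)
Reachable graph of Q (2 states):
  t0 = c.(c.(0 | 0) | (0 + 0 + b.0))\{b,c} has moves =c=> t1
  t1 = (c.(0 | 0) | (0 + 0 + b.0))\{b,c} has moves (no moves)
Partition-refinement fixed point:
  B0 = {s0}
  B1 = {s1, t1}
  B2 = {t0}
s0 ∈ B0, t0 ∈ B2 → different blocks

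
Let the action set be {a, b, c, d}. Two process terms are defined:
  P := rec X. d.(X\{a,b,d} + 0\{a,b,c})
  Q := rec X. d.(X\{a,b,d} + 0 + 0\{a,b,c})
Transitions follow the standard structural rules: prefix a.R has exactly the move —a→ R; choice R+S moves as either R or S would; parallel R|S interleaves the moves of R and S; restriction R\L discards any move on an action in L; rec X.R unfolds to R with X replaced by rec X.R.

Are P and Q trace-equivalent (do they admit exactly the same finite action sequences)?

trace-equivalent

Reachable graph of P (2 states):
  s0 = rec X. d.(X\{a,b,d} + 0\{a,b,c}) ⊢ ··d··> s1
  s1 = (rec X. d.(X\{a,b,d} + 0\{a,b,c}))\{a,b,d} + 0\{a,b,c} ⊢ (no moves)
Reachable graph of Q (2 states):
  t0 = rec X. d.(X\{a,b,d} + 0 + 0\{a,b,c}) ⊢ ··d··> t1
  t1 = (rec X. d.(X\{a,b,d} + 0 + 0\{a,b,c}))\{a,b,d} + 0 + 0\{a,b,c} ⊢ (no moves)
Bisimilarity quotient blocks:
  B0 = {s0, t0}
  B1 = {s1, t1}
s0 ∈ B0, t0 ∈ B0 → same block
Bisimilar ⇒ trace-equivalent.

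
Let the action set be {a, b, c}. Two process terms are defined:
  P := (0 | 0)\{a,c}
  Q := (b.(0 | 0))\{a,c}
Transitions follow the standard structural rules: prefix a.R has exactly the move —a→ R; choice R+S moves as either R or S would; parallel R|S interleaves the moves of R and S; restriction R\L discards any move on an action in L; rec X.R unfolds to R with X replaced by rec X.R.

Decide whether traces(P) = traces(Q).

traces(P) ≠ traces(Q) — witness ⟨b⟩

LTS(P): 1 reachable states
  m0 = (0 | 0)\{a,c} → ∅
LTS(Q): 2 reachable states
  n0 = (b.(0 | 0))\{a,c} → =b=> n1
  n1 = (0 | 0)\{a,c} → ∅
Trace ⟨b⟩ through Q, begin at {n0}:
  after b @ step 1: {n1}
  Q completes σ.
Trace ⟨b⟩ through P, begin at {m0}:
  after b @ step 1: no successor for P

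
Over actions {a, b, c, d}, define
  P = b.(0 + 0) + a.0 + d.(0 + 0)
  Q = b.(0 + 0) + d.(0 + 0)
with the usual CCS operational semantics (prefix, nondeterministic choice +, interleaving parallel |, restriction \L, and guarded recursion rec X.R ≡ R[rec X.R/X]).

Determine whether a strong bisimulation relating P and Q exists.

P's transition system — 3 states:
  s0 = b.(0 + 0) + a.0 + d.(0 + 0) :: =a=> s1, =b=> s2, =d=> s2
  s1 = 0 :: ·
  s2 = 0 + 0 :: ·
Q's transition system — 2 states:
  t0 = b.(0 + 0) + d.(0 + 0) :: =b=> t1, =d=> t1
  t1 = 0 + 0 :: ·
Coarsest stable partition (strong bisimilarity classes):
  B0 = {s0}
  B1 = {s1, s2, t1}
  B2 = {t0}
s0 ∈ B0, t0 ∈ B2 → different blocks

P ≁ Q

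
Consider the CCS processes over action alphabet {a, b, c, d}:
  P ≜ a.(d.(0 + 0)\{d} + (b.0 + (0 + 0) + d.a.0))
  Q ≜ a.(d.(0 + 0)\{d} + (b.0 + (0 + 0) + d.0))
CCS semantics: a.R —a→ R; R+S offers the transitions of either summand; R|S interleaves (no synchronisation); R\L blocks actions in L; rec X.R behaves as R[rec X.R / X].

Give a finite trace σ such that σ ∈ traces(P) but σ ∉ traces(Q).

LTS(P): 5 reachable states
  u0 = a.(d.(0 + 0)\{d} + (b.0 + (0 + 0) + d.a.0)) → --a--▸ u1
  u1 = d.(0 + 0)\{d} + (b.0 + (0 + 0) + d.a.0) → --b--▸ u2, --d--▸ u3, --d--▸ u4
  u2 = 0 → ∅
  u3 = (0 + 0)\{d} → ∅
  u4 = a.0 → --a--▸ u2
LTS(Q): 4 reachable states
  v0 = a.(d.(0 + 0)\{d} + (b.0 + (0 + 0) + d.0)) → --a--▸ v1
  v1 = d.(0 + 0)\{d} + (b.0 + (0 + 0) + d.0) → --b--▸ v2, --d--▸ v2, --d--▸ v3
  v2 = 0 → ∅
  v3 = (0 + 0)\{d} → ∅
Trace ⟨ada⟩ through P, begin at {u0}:
  [1] a ⇒ {u1}
  [2] d ⇒ {u3, u4}
  [3] a ⇒ {u2}
  — P admits the full trace.
Trace ⟨ada⟩ through Q, begin at {v0}:
  [1] a ⇒ {v1}
  [2] d ⇒ {v2, v3}
  [3] a ⇒ no successor for Q

ada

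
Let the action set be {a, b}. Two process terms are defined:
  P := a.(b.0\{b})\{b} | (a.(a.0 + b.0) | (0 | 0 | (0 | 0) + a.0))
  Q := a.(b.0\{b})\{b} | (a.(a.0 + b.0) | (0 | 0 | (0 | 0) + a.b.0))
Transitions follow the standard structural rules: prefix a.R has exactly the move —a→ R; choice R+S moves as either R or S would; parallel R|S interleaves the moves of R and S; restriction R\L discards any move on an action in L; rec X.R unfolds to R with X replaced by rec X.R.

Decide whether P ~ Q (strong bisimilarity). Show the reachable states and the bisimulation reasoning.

not bisimilar

Reachable graph of P (12 states):
  s0 = a.(b.0\{b})\{b} | (a.(a.0 + b.0) | (0 | 0 | (0 | 0) + a.0)) → =a=> s1, =a=> s2, =a=> s3
  s1 = (b.0\{b})\{b} | (a.(a.0 + b.0) | (0 | 0 | (0 | 0) + a.0)) → =a=> s4, =a=> s5
  s2 = a.(b.0\{b})\{b} | ((a.0 + b.0) | (0 | 0 | (0 | 0) + a.0)) → =a=> s4, =a=> s6, =a=> s7, =b=> s7
  s3 = a.(b.0\{b})\{b} | (a.(a.0 + b.0) | 0) → =a=> s5, =a=> s6
  s4 = (b.0\{b})\{b} | ((a.0 + b.0) | (0 | 0 | (0 | 0) + a.0)) → =a=> s8, =a=> s9, =b=> s9
  s5 = (b.0\{b})\{b} | (a.(a.0 + b.0) | 0) → =a=> s8
  s6 = a.(b.0\{b})\{b} | ((a.0 + b.0) | 0) → =a=> s10, =a=> s8, =b=> s10
  s7 = a.(b.0\{b})\{b} | (0 | (0 | 0 | (0 | 0) + a.0)) → =a=> s10, =a=> s9
  s8 = (b.0\{b})\{b} | ((a.0 + b.0) | 0) → =a=> s11, =b=> s11
  s9 = (b.0\{b})\{b} | (0 | (0 | 0 | (0 | 0) + a.0)) → =a=> s11
  s10 = a.(b.0\{b})\{b} | (0 | 0) → =a=> s11
  s11 = (b.0\{b})\{b} | (0 | 0) → ·
Reachable graph of Q (18 states):
  t0 = a.(b.0\{b})\{b} | (a.(a.0 + b.0) | (0 | 0 | (0 | 0) + a.b.0)) → =a=> t1, =a=> t2, =a=> t3
  t1 = (b.0\{b})\{b} | (a.(a.0 + b.0) | (0 | 0 | (0 | 0) + a.b.0)) → =a=> t4, =a=> t5
  t2 = a.(b.0\{b})\{b} | ((a.0 + b.0) | (0 | 0 | (0 | 0) + a.b.0)) → =a=> t4, =a=> t6, =a=> t7, =b=> t7
  t3 = a.(b.0\{b})\{b} | (a.(a.0 + b.0) | b.0) → =a=> t5, =a=> t6, =b=> t8
  t4 = (b.0\{b})\{b} | ((a.0 + b.0) | (0 | 0 | (0 | 0) + a.b.0)) → =a=> t10, =a=> t9, =b=> t10
  t5 = (b.0\{b})\{b} | (a.(a.0 + b.0) | b.0) → =a=> t9, =b=> t11
  t6 = a.(b.0\{b})\{b} | ((a.0 + b.0) | b.0) → =a=> t12, =a=> t9, =b=> t12, =b=> t13
  t7 = a.(b.0\{b})\{b} | (0 | (0 | 0 | (0 | 0) + a.b.0)) → =a=> t10, =a=> t12
  t8 = a.(b.0\{b})\{b} | (a.(a.0 + b.0) | 0) → =a=> t11, =a=> t13
  t9 = (b.0\{b})\{b} | ((a.0 + b.0) | b.0) → =a=> t14, =b=> t14, =b=> t15
  t10 = (b.0\{b})\{b} | (0 | (0 | 0 | (0 | 0) + a.b.0)) → =a=> t14
  t11 = (b.0\{b})\{b} | (a.(a.0 + b.0) | 0) → =a=> t15
  t12 = a.(b.0\{b})\{b} | (0 | b.0) → =a=> t14, =b=> t16
  t13 = a.(b.0\{b})\{b} | ((a.0 + b.0) | 0) → =a=> t15, =a=> t16, =b=> t16
  t14 = (b.0\{b})\{b} | (0 | b.0) → =b=> t17
  t15 = (b.0\{b})\{b} | ((a.0 + b.0) | 0) → =a=> t17, =b=> t17
  t16 = a.(b.0\{b})\{b} | (0 | 0) → =a=> t17
  t17 = (b.0\{b})\{b} | (0 | 0) → ·
Coarsest stable partition (strong bisimilarity classes):
  B0 = {s0}
  B1 = {s2}
  B2 = {s4, s6, t13}
  B3 = {s10, s9, t16}
  B4 = {s11, t17}
  B5 = {s8, t15}
  B6 = {s7}
  B7 = {s1, s3, t8}
  B8 = {s5, t11}
  B9 = {t0}
  B10 = {t2}
  B11 = {t7}
  B12 = {t12}
  B13 = {t14}
  B14 = {t10}
  B15 = {t6}
  B16 = {t9}
  B17 = {t4}
  B18 = {t1}
  B19 = {t5}
  B20 = {t3}
s0 ∈ B0, t0 ∈ B9 → different blocks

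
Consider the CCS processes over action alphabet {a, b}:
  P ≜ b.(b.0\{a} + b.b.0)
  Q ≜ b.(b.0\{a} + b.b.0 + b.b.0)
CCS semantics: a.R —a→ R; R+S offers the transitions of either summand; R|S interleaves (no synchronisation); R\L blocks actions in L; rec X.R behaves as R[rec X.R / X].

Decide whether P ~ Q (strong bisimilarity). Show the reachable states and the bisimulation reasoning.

YES

LTS(P): 5 reachable states
  s0 = b.(b.0\{a} + b.b.0) ⊢ =b=> s1
  s1 = b.0\{a} + b.b.0 ⊢ =b=> s2, =b=> s3
  s2 = 0\{a} ⊢ (no moves)
  s3 = b.0 ⊢ =b=> s4
  s4 = 0 ⊢ (no moves)
LTS(Q): 5 reachable states
  t0 = b.(b.0\{a} + b.b.0 + b.b.0) ⊢ =b=> t1
  t1 = b.0\{a} + b.b.0 + b.b.0 ⊢ =b=> t2, =b=> t3
  t2 = 0\{a} ⊢ (no moves)
  t3 = b.0 ⊢ =b=> t4
  t4 = 0 ⊢ (no moves)
Coarsest stable partition (strong bisimilarity classes):
  B0 = {s0, t0}
  B1 = {s1, t1}
  B2 = {s2, s4, t2, t4}
  B3 = {s3, t3}
s0 ∈ B0, t0 ∈ B0 → same block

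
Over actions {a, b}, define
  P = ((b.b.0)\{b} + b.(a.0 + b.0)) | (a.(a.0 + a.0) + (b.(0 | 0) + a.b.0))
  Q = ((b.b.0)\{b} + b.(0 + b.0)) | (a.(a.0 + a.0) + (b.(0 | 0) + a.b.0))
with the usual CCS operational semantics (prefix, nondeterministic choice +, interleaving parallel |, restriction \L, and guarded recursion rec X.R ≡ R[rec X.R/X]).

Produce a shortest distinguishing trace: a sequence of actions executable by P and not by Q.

P's transition system — 15 states:
  u0 = ((b.b.0)\{b} + b.(a.0 + b.0)) | (a.(a.0 + a.0) + (b.(0 | 0) + a.b.0)) → --a--▸ u1, --a--▸ u2, --b--▸ u3, --b--▸ u4
  u1 = ((b.b.0)\{b} + b.(a.0 + b.0)) | (a.0 + a.0) → --a--▸ u5, --b--▸ u6
  u2 = ((b.b.0)\{b} + b.(a.0 + b.0)) | b.0 → --b--▸ u5, --b--▸ u7
  u3 = ((b.b.0)\{b} + b.(a.0 + b.0)) | (0 | 0) → --b--▸ u8
  u4 = (a.0 + b.0) | (a.(a.0 + a.0) + (b.(0 | 0) + a.b.0)) → --a--▸ u6, --a--▸ u7, --a--▸ u9, --b--▸ u8, --b--▸ u9
  u5 = ((b.b.0)\{b} + b.(a.0 + b.0)) | 0 → --b--▸ u10
  u6 = (a.0 + b.0) | (a.0 + a.0) → --a--▸ u10, --a--▸ u11, --b--▸ u11
  u7 = (a.0 + b.0) | b.0 → --a--▸ u12, --b--▸ u10, --b--▸ u12
  u8 = (a.0 + b.0) | (0 | 0) → --a--▸ u13, --b--▸ u13
  u9 = 0 | (a.(a.0 + a.0) + (b.(0 | 0) + a.b.0)) → --a--▸ u11, --a--▸ u12, --b--▸ u13
  u10 = (a.0 + b.0) | 0 → --a--▸ u14, --b--▸ u14
  u11 = 0 | (a.0 + a.0) → --a--▸ u14
  u12 = 0 | b.0 → --b--▸ u14
  u13 = 0 | (0 | 0) → ·
  u14 = 0 | 0 → ·
Q's transition system — 15 states:
  v0 = ((b.b.0)\{b} + b.(0 + b.0)) | (a.(a.0 + a.0) + (b.(0 | 0) + a.b.0)) → --a--▸ v1, --a--▸ v2, --b--▸ v3, --b--▸ v4
  v1 = ((b.b.0)\{b} + b.(0 + b.0)) | (a.0 + a.0) → --a--▸ v5, --b--▸ v6
  v2 = ((b.b.0)\{b} + b.(0 + b.0)) | b.0 → --b--▸ v5, --b--▸ v7
  v3 = ((b.b.0)\{b} + b.(0 + b.0)) | (0 | 0) → --b--▸ v8
  v4 = (0 + b.0) | (a.(a.0 + a.0) + (b.(0 | 0) + a.b.0)) → --a--▸ v6, --a--▸ v7, --b--▸ v8, --b--▸ v9
  v5 = ((b.b.0)\{b} + b.(0 + b.0)) | 0 → --b--▸ v10
  v6 = (0 + b.0) | (a.0 + a.0) → --a--▸ v10, --b--▸ v11
  v7 = (0 + b.0) | b.0 → --b--▸ v10, --b--▸ v12
  v8 = (0 + b.0) | (0 | 0) → --b--▸ v13
  v9 = 0 | (a.(a.0 + a.0) + (b.(0 | 0) + a.b.0)) → --a--▸ v11, --a--▸ v12, --b--▸ v13
  v10 = (0 + b.0) | 0 → --b--▸ v14
  v11 = 0 | (a.0 + a.0) → --a--▸ v14
  v12 = 0 | b.0 → --b--▸ v14
  v13 = 0 | (0 | 0) → ·
  v14 = 0 | 0 → ·
Executing aaba from P (initial set {u0}):
  [1] a ⇒ {u1, u2}
  [2] a ⇒ {u5}
  [3] b ⇒ {u10}
  [4] a ⇒ {u14}
  P completes σ.
Executing aaba from Q (initial set {v0}):
  [1] a ⇒ {v1, v2}
  [2] a ⇒ {v5}
  [3] b ⇒ {v10}
  [4] a ⇒ ∅  — Q cannot continue

aaba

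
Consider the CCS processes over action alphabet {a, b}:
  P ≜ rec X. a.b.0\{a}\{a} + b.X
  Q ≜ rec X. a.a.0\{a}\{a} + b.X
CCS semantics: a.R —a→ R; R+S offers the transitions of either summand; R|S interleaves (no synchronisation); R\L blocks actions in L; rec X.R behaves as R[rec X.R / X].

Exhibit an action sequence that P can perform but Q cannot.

Reachable graph of P (3 states):
  s0 = rec X. a.b.0\{a}\{a} + b.X | =a=> s1, =b=> s0
  s1 = b.0\{a}\{a} | =b=> s2
  s2 = 0\{a}\{a} | ∅
Reachable graph of Q (3 states):
  t0 = rec X. a.a.0\{a}\{a} + b.X | =a=> t1, =b=> t0
  t1 = a.0\{a}\{a} | =a=> t2
  t2 = 0\{a}\{a} | ∅
Trace ⟨ab⟩ through P, begin at {s0}:
  [1] a ⇒ {s1}
  [2] b ⇒ {s2}
  ✓ P
Trace ⟨ab⟩ through Q, begin at {t0}:
  [1] a ⇒ {t1}
  [2] b ⇒ no successor for Q

ab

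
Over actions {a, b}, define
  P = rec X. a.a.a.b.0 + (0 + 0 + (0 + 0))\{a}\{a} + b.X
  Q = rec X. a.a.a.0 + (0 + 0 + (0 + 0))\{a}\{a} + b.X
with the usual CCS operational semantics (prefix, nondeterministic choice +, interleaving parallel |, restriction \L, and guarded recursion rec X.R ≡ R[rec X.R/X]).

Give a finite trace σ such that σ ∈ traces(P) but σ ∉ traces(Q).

Reachable graph of P (5 states):
  m0 = rec X. a.a.a.b.0 + (0 + 0 + (0 + 0))\{a}\{a} + b.X → -a-> m1, -b-> m0
  m1 = a.a.b.0 → -a-> m2
  m2 = a.b.0 → -a-> m3
  m3 = b.0 → -b-> m4
  m4 = 0 → ∅
Reachable graph of Q (4 states):
  n0 = rec X. a.a.a.0 + (0 + 0 + (0 + 0))\{a}\{a} + b.X → -a-> n1, -b-> n0
  n1 = a.a.0 → -a-> n2
  n2 = a.0 → -a-> n3
  n3 = 0 → ∅
Run σ = ⟨aaab⟩ on P: start {m0}
  step 1 (a): {m1}
  step 2 (a): {m2}
  step 3 (a): {m3}
  step 4 (b): {m4}
  P completes σ.
Run σ = ⟨aaab⟩ on Q: start {n0}
  step 1 (a): {n1}
  step 2 (a): {n2}
  step 3 (a): {n3}
  step 4 (b): no successor for Q

aaab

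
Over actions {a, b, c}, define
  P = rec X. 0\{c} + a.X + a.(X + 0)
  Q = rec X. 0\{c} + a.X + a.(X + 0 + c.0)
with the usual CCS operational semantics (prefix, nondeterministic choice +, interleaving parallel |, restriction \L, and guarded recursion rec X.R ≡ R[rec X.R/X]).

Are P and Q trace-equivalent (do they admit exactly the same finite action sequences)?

NO — witness ⟨ac⟩

P's transition system — 2 states:
  s0 = rec X. 0\{c} + a.X + a.(X + 0) ⊢ ··a··> s0, ··a··> s1
  s1 = (rec X. 0\{c} + a.X + a.(X + 0)) + 0 ⊢ ··a··> s0, ··a··> s1
Q's transition system — 3 states:
  t0 = rec X. 0\{c} + a.X + a.(X + 0 + c.0) ⊢ ··a··> t0, ··a··> t1
  t1 = (rec X. 0\{c} + a.X + a.(X + 0 + c.0)) + 0 + c.0 ⊢ ··a··> t0, ··a··> t1, ··c··> t2
  t2 = 0 ⊢ deadlocked
Executing ac from Q (initial set {t0}):
  [1] a ⇒ {t0, t1}
  [2] c ⇒ {t2}
  Q completes σ.
Executing ac from P (initial set {s0}):
  [1] a ⇒ {s0, s1}
  [2] c ⇒ ∅  — P cannot continue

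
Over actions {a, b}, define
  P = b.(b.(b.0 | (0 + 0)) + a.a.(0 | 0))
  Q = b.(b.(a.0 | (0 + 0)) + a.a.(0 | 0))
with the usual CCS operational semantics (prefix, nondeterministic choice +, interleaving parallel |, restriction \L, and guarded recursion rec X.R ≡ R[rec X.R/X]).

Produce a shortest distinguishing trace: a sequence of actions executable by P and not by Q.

bbb

P's transition system — 6 states:
  s0 = b.(b.(b.0 | (0 + 0)) + a.a.(0 | 0)) → -b-> s1
  s1 = b.(b.0 | (0 + 0)) + a.a.(0 | 0) → -a-> s2, -b-> s3
  s2 = a.(0 | 0) → -a-> s4
  s3 = b.0 | (0 + 0) → -b-> s5
  s4 = 0 | 0 → ∅
  s5 = 0 | (0 + 0) → ∅
Q's transition system — 6 states:
  t0 = b.(b.(a.0 | (0 + 0)) + a.a.(0 | 0)) → -b-> t1
  t1 = b.(a.0 | (0 + 0)) + a.a.(0 | 0) → -a-> t2, -b-> t3
  t2 = a.(0 | 0) → -a-> t4
  t3 = a.0 | (0 + 0) → -a-> t5
  t4 = 0 | 0 → ∅
  t5 = 0 | (0 + 0) → ∅
Run σ = ⟨bbb⟩ on P: start {s0}
  after b @ step 1: {s1}
  after b @ step 2: {s3}
  after b @ step 3: {s5}
  ✓ P
Run σ = ⟨bbb⟩ on Q: start {t0}
  after b @ step 1: {t1}
  after b @ step 2: {t3}
  after b @ step 3: ∅ (Q stuck)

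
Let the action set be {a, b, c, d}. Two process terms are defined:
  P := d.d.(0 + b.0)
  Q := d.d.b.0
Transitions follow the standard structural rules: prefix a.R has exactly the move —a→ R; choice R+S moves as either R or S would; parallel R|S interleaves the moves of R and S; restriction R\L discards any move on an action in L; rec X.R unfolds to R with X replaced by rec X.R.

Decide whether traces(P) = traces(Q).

P's transition system — 4 states:
  s0 = d.d.(0 + b.0) ⊢ =d=> s1
  s1 = d.(0 + b.0) ⊢ =d=> s2
  s2 = 0 + b.0 ⊢ =b=> s3
  s3 = 0 ⊢ (no moves)
Q's transition system — 4 states:
  t0 = d.d.b.0 ⊢ =d=> t1
  t1 = d.b.0 ⊢ =d=> t2
  t2 = b.0 ⊢ =b=> t3
  t3 = 0 ⊢ (no moves)
Coarsest stable partition (strong bisimilarity classes):
  B0 = {s0, t0}
  B1 = {s1, t1}
  B2 = {s2, t2}
  B3 = {s3, t3}
s0 ∈ B0, t0 ∈ B0 → same block
Bisimilar ⇒ trace-equivalent.

trace-equivalent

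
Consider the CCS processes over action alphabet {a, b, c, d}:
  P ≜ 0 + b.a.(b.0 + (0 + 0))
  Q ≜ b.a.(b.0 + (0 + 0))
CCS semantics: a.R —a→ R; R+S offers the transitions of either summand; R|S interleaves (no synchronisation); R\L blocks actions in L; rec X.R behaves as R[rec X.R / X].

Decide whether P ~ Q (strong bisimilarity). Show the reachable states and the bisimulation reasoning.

Reachable graph of P (4 states):
  s0 = 0 + b.a.(b.0 + (0 + 0)) has moves =b=> s1
  s1 = a.(b.0 + (0 + 0)) has moves =a=> s2
  s2 = b.0 + (0 + 0) has moves =b=> s3
  s3 = 0 has moves (no moves)
Reachable graph of Q (4 states):
  t0 = b.a.(b.0 + (0 + 0)) has moves =b=> t1
  t1 = a.(b.0 + (0 + 0)) has moves =a=> t2
  t2 = b.0 + (0 + 0) has moves =b=> t3
  t3 = 0 has moves (no moves)
Bisimilarity quotient blocks:
  B0 = {s0, t0}
  B1 = {s1, t1}
  B2 = {s2, t2}
  B3 = {s3, t3}
s0 ∈ B0, t0 ∈ B0 → same block

YES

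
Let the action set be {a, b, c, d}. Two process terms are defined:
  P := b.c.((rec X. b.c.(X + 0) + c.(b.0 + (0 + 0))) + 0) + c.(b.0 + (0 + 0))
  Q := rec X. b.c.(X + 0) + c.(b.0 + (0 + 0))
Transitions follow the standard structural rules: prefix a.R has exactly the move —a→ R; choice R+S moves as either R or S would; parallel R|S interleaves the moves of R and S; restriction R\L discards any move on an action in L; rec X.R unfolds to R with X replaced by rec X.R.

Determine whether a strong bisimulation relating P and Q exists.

bisimilar

P's transition system — 5 states:
  u0 = b.c.((rec X. b.c.(X + 0) + c.(b.0 + (0 + 0))) + 0) + c.(b.0 + (0 + 0)) :: —b→ u1, —c→ u2
  u1 = c.((rec X. b.c.(X + 0) + c.(b.0 + (0 + 0))) + 0) :: —c→ u3
  u2 = b.0 + (0 + 0) :: —b→ u4
  u3 = (rec X. b.c.(X + 0) + c.(b.0 + (0 + 0))) + 0 :: —b→ u1, —c→ u2
  u4 = 0 :: ∅
Q's transition system — 5 states:
  v0 = rec X. b.c.(X + 0) + c.(b.0 + (0 + 0)) :: —b→ v1, —c→ v2
  v1 = c.((rec X. b.c.(X + 0) + c.(b.0 + (0 + 0))) + 0) :: —c→ v3
  v2 = b.0 + (0 + 0) :: —b→ v4
  v3 = (rec X. b.c.(X + 0) + c.(b.0 + (0 + 0))) + 0 :: —b→ v1, —c→ v2
  v4 = 0 :: ∅
Partition-refinement fixed point:
  B0 = {u0, u3, v0, v3}
  B1 = {u2, v2}
  B2 = {u4, v4}
  B3 = {u1, v1}
u0 ∈ B0, v0 ∈ B0 → same block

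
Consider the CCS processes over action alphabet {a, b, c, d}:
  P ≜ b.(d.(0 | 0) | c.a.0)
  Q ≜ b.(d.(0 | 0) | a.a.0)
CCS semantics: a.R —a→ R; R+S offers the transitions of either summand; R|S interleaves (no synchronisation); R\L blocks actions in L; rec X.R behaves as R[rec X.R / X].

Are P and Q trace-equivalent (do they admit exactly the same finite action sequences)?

traces(P) ≠ traces(Q) — witness ⟨bc⟩

LTS(P): 7 reachable states
  s0 = b.(d.(0 | 0) | c.a.0) → --b--▸ s1
  s1 = d.(0 | 0) | c.a.0 → --c--▸ s2, --d--▸ s3
  s2 = d.(0 | 0) | a.0 → --a--▸ s4, --d--▸ s5
  s3 = 0 | 0 | c.a.0 → --c--▸ s5
  s4 = d.(0 | 0) | 0 → --d--▸ s6
  s5 = 0 | 0 | a.0 → --a--▸ s6
  s6 = 0 | 0 | 0 → (no moves)
LTS(Q): 7 reachable states
  t0 = b.(d.(0 | 0) | a.a.0) → --b--▸ t1
  t1 = d.(0 | 0) | a.a.0 → --a--▸ t2, --d--▸ t3
  t2 = d.(0 | 0) | a.0 → --a--▸ t4, --d--▸ t5
  t3 = 0 | 0 | a.a.0 → --a--▸ t5
  t4 = d.(0 | 0) | 0 → --d--▸ t6
  t5 = 0 | 0 | a.0 → --a--▸ t6
  t6 = 0 | 0 | 0 → (no moves)
Executing bc from P (initial set {s0}):
  [1] b ⇒ {s1}
  [2] c ⇒ {s2}
  — P admits the full trace.
Executing bc from Q (initial set {t0}):
  [1] b ⇒ {t1}
  [2] c ⇒ no successor for Q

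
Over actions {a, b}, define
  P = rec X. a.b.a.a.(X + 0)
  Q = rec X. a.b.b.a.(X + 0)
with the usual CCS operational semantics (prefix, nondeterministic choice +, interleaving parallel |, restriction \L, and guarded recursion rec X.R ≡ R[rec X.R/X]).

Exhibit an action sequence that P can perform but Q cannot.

aba

P's transition system — 5 states:
  s0 = rec X. a.b.a.a.(X + 0) ⊢ ··a··> s1
  s1 = b.a.a.((rec X. a.b.a.a.(X + 0)) + 0) ⊢ ··b··> s2
  s2 = a.a.((rec X. a.b.a.a.(X + 0)) + 0) ⊢ ··a··> s3
  s3 = a.((rec X. a.b.a.a.(X + 0)) + 0) ⊢ ··a··> s4
  s4 = (rec X. a.b.a.a.(X + 0)) + 0 ⊢ ··a··> s1
Q's transition system — 5 states:
  t0 = rec X. a.b.b.a.(X + 0) ⊢ ··a··> t1
  t1 = b.b.a.((rec X. a.b.b.a.(X + 0)) + 0) ⊢ ··b··> t2
  t2 = b.a.((rec X. a.b.b.a.(X + 0)) + 0) ⊢ ··b··> t3
  t3 = a.((rec X. a.b.b.a.(X + 0)) + 0) ⊢ ··a··> t4
  t4 = (rec X. a.b.b.a.(X + 0)) + 0 ⊢ ··a··> t1
Run σ = ⟨aba⟩ on P: start {s0}
  after a @ step 1: {s1}
  after b @ step 2: {s2}
  after a @ step 3: {s3}
  P completes σ.
Run σ = ⟨aba⟩ on Q: start {t0}
  after a @ step 1: {t1}
  after b @ step 2: {t2}
  after a @ step 3: no successor for Q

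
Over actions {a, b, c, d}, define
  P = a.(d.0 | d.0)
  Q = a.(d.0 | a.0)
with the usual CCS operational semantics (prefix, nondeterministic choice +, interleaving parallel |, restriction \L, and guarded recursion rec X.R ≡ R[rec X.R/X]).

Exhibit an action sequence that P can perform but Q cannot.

Reachable graph of P (5 states):
  u0 = a.(d.0 | d.0) → ··a··> u1
  u1 = d.0 | d.0 → ··d··> u2, ··d··> u3
  u2 = 0 | d.0 → ··d··> u4
  u3 = d.0 | 0 → ··d··> u4
  u4 = 0 | 0 → stopped
Reachable graph of Q (5 states):
  v0 = a.(d.0 | a.0) → ··a··> v1
  v1 = d.0 | a.0 → ··a··> v2, ··d··> v3
  v2 = d.0 | 0 → ··d··> v4
  v3 = 0 | a.0 → ··a··> v4
  v4 = 0 | 0 → stopped
Executing add from P (initial set {u0}):
  [1] a ⇒ {u1}
  [2] d ⇒ {u2, u3}
  [3] d ⇒ {u4}
  P completes σ.
Executing add from Q (initial set {v0}):
  [1] a ⇒ {v1}
  [2] d ⇒ {v3}
  [3] d ⇒ no successor for Q

add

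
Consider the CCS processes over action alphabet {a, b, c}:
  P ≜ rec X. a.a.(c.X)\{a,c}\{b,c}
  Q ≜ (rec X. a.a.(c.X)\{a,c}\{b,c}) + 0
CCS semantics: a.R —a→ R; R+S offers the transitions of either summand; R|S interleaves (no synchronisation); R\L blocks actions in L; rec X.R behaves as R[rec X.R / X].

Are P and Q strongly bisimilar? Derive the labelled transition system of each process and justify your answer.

bisimilar

P's transition system — 3 states:
  s0 = rec X. a.a.(c.X)\{a,c}\{b,c} :: -a-> s1
  s1 = a.(c.(rec X. a.a.(c.X)\{a,c}\{b,c}))\{a,c}\{b,c} :: -a-> s2
  s2 = (c.(rec X. a.a.(c.X)\{a,c}\{b,c}))\{a,c}\{b,c} :: deadlocked
Q's transition system — 3 states:
  t0 = (rec X. a.a.(c.X)\{a,c}\{b,c}) + 0 :: -a-> t1
  t1 = a.(c.(rec X. a.a.(c.X)\{a,c}\{b,c}))\{a,c}\{b,c} :: -a-> t2
  t2 = (c.(rec X. a.a.(c.X)\{a,c}\{b,c}))\{a,c}\{b,c} :: deadlocked
Coarsest stable partition (strong bisimilarity classes):
  B0 = {s0, t0}
  B1 = {s1, t1}
  B2 = {s2, t2}
s0 ∈ B0, t0 ∈ B0 → same block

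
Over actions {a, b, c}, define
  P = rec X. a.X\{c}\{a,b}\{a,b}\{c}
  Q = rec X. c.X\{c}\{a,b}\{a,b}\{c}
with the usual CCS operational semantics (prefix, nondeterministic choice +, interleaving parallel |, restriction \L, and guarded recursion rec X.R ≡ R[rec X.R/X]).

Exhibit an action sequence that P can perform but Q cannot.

a

Reachable graph of P (2 states):
  p0 = rec X. a.X\{c}\{a,b}\{a,b}\{c} has moves --a--▸ p1
  p1 = (rec X. a.X\{c}\{a,b}\{a,b}\{c})\{c}\{a,b}\{a,b}\{c} has moves stopped
Reachable graph of Q (2 states):
  q0 = rec X. c.X\{c}\{a,b}\{a,b}\{c} has moves --c--▸ q1
  q1 = (rec X. c.X\{c}\{a,b}\{a,b}\{c})\{c}\{a,b}\{a,b}\{c} has moves stopped
Run σ = ⟨a⟩ on P: start {p0}
  after a @ step 1: {p1}
  P completes σ.
Run σ = ⟨a⟩ on Q: start {q0}
  after a @ step 1: no successor for Q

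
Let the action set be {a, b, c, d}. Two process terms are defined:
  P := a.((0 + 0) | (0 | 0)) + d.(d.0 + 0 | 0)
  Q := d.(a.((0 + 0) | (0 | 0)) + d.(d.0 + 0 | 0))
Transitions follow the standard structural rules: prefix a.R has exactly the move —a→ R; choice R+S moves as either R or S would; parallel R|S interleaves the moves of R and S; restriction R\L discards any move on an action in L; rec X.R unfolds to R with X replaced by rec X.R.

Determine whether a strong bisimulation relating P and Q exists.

Reachable graph of P (4 states):
  u0 = a.((0 + 0) | (0 | 0)) + d.(d.0 + 0 | 0) has moves --a--▸ u1, --d--▸ u2
  u1 = (0 + 0) | (0 | 0) has moves deadlocked
  u2 = d.0 + 0 | 0 has moves --d--▸ u3
  u3 = 0 has moves deadlocked
Reachable graph of Q (5 states):
  v0 = d.(a.((0 + 0) | (0 | 0)) + d.(d.0 + 0 | 0)) has moves --d--▸ v1
  v1 = a.((0 + 0) | (0 | 0)) + d.(d.0 + 0 | 0) has moves --a--▸ v2, --d--▸ v3
  v2 = (0 + 0) | (0 | 0) has moves deadlocked
  v3 = d.0 + 0 | 0 has moves --d--▸ v4
  v4 = 0 has moves deadlocked
Coarsest stable partition (strong bisimilarity classes):
  B0 = {u0, v1}
  B1 = {u2, v3}
  B2 = {u1, u3, v2, v4}
  B3 = {v0}
u0 ∈ B0, v0 ∈ B3 → different blocks

not bisimilar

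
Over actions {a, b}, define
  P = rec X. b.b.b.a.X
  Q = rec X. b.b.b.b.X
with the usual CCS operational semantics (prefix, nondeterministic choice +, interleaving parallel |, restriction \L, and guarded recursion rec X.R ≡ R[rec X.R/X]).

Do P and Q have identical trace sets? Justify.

LTS(P): 4 reachable states
  u0 = rec X. b.b.b.a.X → --b--▸ u1
  u1 = b.b.a.(rec X. b.b.b.a.X) → --b--▸ u2
  u2 = b.a.(rec X. b.b.b.a.X) → --b--▸ u3
  u3 = a.(rec X. b.b.b.a.X) → --a--▸ u0
LTS(Q): 4 reachable states
  v0 = rec X. b.b.b.b.X → --b--▸ v1
  v1 = b.b.b.(rec X. b.b.b.b.X) → --b--▸ v2
  v2 = b.b.(rec X. b.b.b.b.X) → --b--▸ v3
  v3 = b.(rec X. b.b.b.b.X) → --b--▸ v0
Trace ⟨bbba⟩ through P, begin at {u0}:
  after b @ step 1: {u1}
  after b @ step 2: {u2}
  after b @ step 3: {u3}
  after a @ step 4: {u0}
  P completes σ.
Trace ⟨bbba⟩ through Q, begin at {v0}:
  after b @ step 1: {v1}
  after b @ step 2: {v2}
  after b @ step 3: {v3}
  after a @ step 4: ∅ (Q stuck)

trace-distinct — witness ⟨bbba⟩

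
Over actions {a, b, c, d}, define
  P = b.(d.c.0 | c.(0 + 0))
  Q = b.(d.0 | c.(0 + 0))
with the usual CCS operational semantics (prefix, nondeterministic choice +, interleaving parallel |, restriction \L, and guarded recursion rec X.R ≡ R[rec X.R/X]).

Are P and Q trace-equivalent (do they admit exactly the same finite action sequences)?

traces(P) ≠ traces(Q) — witness ⟨bcdc⟩

P's transition system — 7 states:
  s0 = b.(d.c.0 | c.(0 + 0)) :: -b-> s1
  s1 = d.c.0 | c.(0 + 0) :: -c-> s2, -d-> s3
  s2 = d.c.0 | (0 + 0) :: -d-> s4
  s3 = c.0 | c.(0 + 0) :: -c-> s4, -c-> s5
  s4 = c.0 | (0 + 0) :: -c-> s6
  s5 = 0 | c.(0 + 0) :: -c-> s6
  s6 = 0 | (0 + 0) :: ∅
Q's transition system — 5 states:
  t0 = b.(d.0 | c.(0 + 0)) :: -b-> t1
  t1 = d.0 | c.(0 + 0) :: -c-> t2, -d-> t3
  t2 = d.0 | (0 + 0) :: -d-> t4
  t3 = 0 | c.(0 + 0) :: -c-> t4
  t4 = 0 | (0 + 0) :: ∅
Executing bcdc from P (initial set {s0}):
  step 1 (b): {s1}
  step 2 (c): {s2}
  step 3 (d): {s4}
  step 4 (c): {s6}
  ✓ P
Executing bcdc from Q (initial set {t0}):
  step 1 (b): {t1}
  step 2 (c): {t2}
  step 3 (d): {t4}
  step 4 (c): ∅ (Q stuck)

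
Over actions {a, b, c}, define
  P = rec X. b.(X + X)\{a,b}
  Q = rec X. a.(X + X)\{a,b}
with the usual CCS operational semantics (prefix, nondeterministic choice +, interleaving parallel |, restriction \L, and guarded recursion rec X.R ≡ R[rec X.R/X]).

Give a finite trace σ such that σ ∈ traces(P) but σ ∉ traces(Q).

Reachable graph of P (2 states):
  s0 = rec X. b.(X + X)\{a,b} has moves -b-> s1
  s1 = ((rec X. b.(X + X)\{a,b}) + (rec X. b.(X + X)\{a,b}))\{a,b} has moves ·
Reachable graph of Q (2 states):
  t0 = rec X. a.(X + X)\{a,b} has moves -a-> t1
  t1 = ((rec X. a.(X + X)\{a,b}) + (rec X. a.(X + X)\{a,b}))\{a,b} has moves ·
Trace ⟨b⟩ through P, begin at {s0}:
  after b @ step 1: {s1}
  ✓ P
Trace ⟨b⟩ through Q, begin at {t0}:
  after b @ step 1: no successor for Q

b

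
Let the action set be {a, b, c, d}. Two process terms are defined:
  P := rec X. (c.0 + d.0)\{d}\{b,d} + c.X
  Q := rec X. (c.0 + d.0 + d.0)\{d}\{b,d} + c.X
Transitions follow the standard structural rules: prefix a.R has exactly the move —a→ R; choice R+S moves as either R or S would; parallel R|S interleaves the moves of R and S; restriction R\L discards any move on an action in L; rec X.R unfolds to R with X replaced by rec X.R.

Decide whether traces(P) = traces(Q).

YES

LTS(P): 2 reachable states
  m0 = rec X. (c.0 + d.0)\{d}\{b,d} + c.X | --c--▸ m0, --c--▸ m1
  m1 = 0\{d}\{b,d} | (no moves)
LTS(Q): 2 reachable states
  n0 = rec X. (c.0 + d.0 + d.0)\{d}\{b,d} + c.X | --c--▸ n0, --c--▸ n1
  n1 = 0\{d}\{b,d} | (no moves)
Coarsest stable partition (strong bisimilarity classes):
  B0 = {m0, n0}
  B1 = {m1, n1}
m0 ∈ B0, n0 ∈ B0 → same block
Bisimilar ⇒ trace-equivalent.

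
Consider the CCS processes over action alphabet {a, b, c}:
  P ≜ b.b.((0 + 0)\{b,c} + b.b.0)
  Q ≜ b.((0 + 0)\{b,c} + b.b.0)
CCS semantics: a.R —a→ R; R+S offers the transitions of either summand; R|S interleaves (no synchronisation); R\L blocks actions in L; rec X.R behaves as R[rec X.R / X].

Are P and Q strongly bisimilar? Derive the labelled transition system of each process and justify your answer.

not bisimilar

LTS(P): 5 reachable states
  s0 = b.b.((0 + 0)\{b,c} + b.b.0) has moves --b--▸ s1
  s1 = b.((0 + 0)\{b,c} + b.b.0) has moves --b--▸ s2
  s2 = (0 + 0)\{b,c} + b.b.0 has moves --b--▸ s3
  s3 = b.0 has moves --b--▸ s4
  s4 = 0 has moves ·
LTS(Q): 4 reachable states
  t0 = b.((0 + 0)\{b,c} + b.b.0) has moves --b--▸ t1
  t1 = (0 + 0)\{b,c} + b.b.0 has moves --b--▸ t2
  t2 = b.0 has moves --b--▸ t3
  t3 = 0 has moves ·
Bisimilarity quotient blocks:
  B0 = {s0}
  B1 = {s1, t0}
  B2 = {s2, t1}
  B3 = {s3, t2}
  B4 = {s4, t3}
s0 ∈ B0, t0 ∈ B1 → different blocks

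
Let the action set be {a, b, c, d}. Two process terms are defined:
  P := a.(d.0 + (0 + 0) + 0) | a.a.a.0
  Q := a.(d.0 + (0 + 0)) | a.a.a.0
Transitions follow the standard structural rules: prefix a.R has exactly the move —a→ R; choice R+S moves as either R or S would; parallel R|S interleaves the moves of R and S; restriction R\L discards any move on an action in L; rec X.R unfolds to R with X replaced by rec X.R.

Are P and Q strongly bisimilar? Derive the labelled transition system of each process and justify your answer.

bisimilar

P's transition system — 12 states:
  s0 = a.(d.0 + (0 + 0) + 0) | a.a.a.0 has moves ··a··> s1, ··a··> s2
  s1 = (d.0 + (0 + 0) + 0) | a.a.a.0 has moves ··a··> s3, ··d··> s4
  s2 = a.(d.0 + (0 + 0) + 0) | a.a.0 has moves ··a··> s3, ··a··> s5
  s3 = (d.0 + (0 + 0) + 0) | a.a.0 has moves ··a··> s6, ··d··> s7
  s4 = 0 | a.a.a.0 has moves ··a··> s7
  s5 = a.(d.0 + (0 + 0) + 0) | a.0 has moves ··a··> s6, ··a··> s8
  s6 = (d.0 + (0 + 0) + 0) | a.0 has moves ··a··> s9, ··d··> s10
  s7 = 0 | a.a.0 has moves ··a··> s10
  s8 = a.(d.0 + (0 + 0) + 0) | 0 has moves ··a··> s9
  s9 = (d.0 + (0 + 0) + 0) | 0 has moves ··d··> s11
  s10 = 0 | a.0 has moves ··a··> s11
  s11 = 0 | 0 has moves ∅
Q's transition system — 12 states:
  t0 = a.(d.0 + (0 + 0)) | a.a.a.0 has moves ··a··> t1, ··a··> t2
  t1 = (d.0 + (0 + 0)) | a.a.a.0 has moves ··a··> t3, ··d··> t4
  t2 = a.(d.0 + (0 + 0)) | a.a.0 has moves ··a··> t3, ··a··> t5
  t3 = (d.0 + (0 + 0)) | a.a.0 has moves ··a··> t6, ··d··> t7
  t4 = 0 | a.a.a.0 has moves ··a··> t7
  t5 = a.(d.0 + (0 + 0)) | a.0 has moves ··a··> t6, ··a··> t8
  t6 = (d.0 + (0 + 0)) | a.0 has moves ··a··> t9, ··d··> t10
  t7 = 0 | a.a.0 has moves ··a··> t10
  t8 = a.(d.0 + (0 + 0)) | 0 has moves ··a··> t9
  t9 = (d.0 + (0 + 0)) | 0 has moves ··d··> t11
  t10 = 0 | a.0 has moves ··a··> t11
  t11 = 0 | 0 has moves ∅
Coarsest stable partition (strong bisimilarity classes):
  B0 = {s0, t0}
  B1 = {s1, t1}
  B2 = {s4, t4}
  B3 = {s7, t7}
  B4 = {s10, t10}
  B5 = {s11, t11}
  B6 = {s3, t3}
  B7 = {s6, t6}
  B8 = {s9, t9}
  B9 = {s2, t2}
  B10 = {s5, t5}
  B11 = {s8, t8}
s0 ∈ B0, t0 ∈ B0 → same block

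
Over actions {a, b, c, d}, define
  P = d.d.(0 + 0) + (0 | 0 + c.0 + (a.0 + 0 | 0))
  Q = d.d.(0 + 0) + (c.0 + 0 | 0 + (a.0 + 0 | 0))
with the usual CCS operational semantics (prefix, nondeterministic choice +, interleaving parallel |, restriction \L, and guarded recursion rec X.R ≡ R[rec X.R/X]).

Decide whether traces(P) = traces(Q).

trace-equivalent

Reachable graph of P (4 states):
  s0 = d.d.(0 + 0) + (0 | 0 + c.0 + (a.0 + 0 | 0)) ⊢ ··a··> s1, ··c··> s1, ··d··> s2
  s1 = 0 ⊢ ∅
  s2 = d.(0 + 0) ⊢ ··d··> s3
  s3 = 0 + 0 ⊢ ∅
Reachable graph of Q (4 states):
  t0 = d.d.(0 + 0) + (c.0 + 0 | 0 + (a.0 + 0 | 0)) ⊢ ··a··> t1, ··c··> t1, ··d··> t2
  t1 = 0 ⊢ ∅
  t2 = d.(0 + 0) ⊢ ··d··> t3
  t3 = 0 + 0 ⊢ ∅
Coarsest stable partition (strong bisimilarity classes):
  B0 = {s0, t0}
  B1 = {s1, s3, t1, t3}
  B2 = {s2, t2}
s0 ∈ B0, t0 ∈ B0 → same block
Bisimilar ⇒ trace-equivalent.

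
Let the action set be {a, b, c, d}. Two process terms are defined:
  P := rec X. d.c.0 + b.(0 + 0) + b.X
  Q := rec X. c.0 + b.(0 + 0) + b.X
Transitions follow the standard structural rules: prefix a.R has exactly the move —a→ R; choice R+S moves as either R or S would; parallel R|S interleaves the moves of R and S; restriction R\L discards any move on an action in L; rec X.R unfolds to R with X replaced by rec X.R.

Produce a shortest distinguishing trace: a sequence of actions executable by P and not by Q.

Reachable graph of P (4 states):
  m0 = rec X. d.c.0 + b.(0 + 0) + b.X | —b→ m0, —b→ m1, —d→ m2
  m1 = 0 + 0 | deadlocked
  m2 = c.0 | —c→ m3
  m3 = 0 | deadlocked
Reachable graph of Q (3 states):
  n0 = rec X. c.0 + b.(0 + 0) + b.X | —b→ n0, —b→ n1, —c→ n2
  n1 = 0 + 0 | deadlocked
  n2 = 0 | deadlocked
Executing d from P (initial set {m0}):
  step 1 (d): {m2}
  P completes σ.
Executing d from Q (initial set {n0}):
  step 1 (d): ∅  — Q cannot continue

d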